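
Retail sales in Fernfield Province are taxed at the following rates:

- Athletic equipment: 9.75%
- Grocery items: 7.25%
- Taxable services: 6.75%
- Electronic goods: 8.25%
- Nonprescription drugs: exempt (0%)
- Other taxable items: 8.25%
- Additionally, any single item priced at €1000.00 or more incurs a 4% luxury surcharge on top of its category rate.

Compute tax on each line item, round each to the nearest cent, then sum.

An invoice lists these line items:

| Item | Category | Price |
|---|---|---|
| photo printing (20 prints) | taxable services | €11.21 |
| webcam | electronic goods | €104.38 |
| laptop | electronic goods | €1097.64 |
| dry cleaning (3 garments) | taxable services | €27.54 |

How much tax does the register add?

€145.69

Photo printing (20 prints) €11.21: taxable services → 6.75% → €0.76
Webcam €104.38: electronic goods → 8.25% → €8.61
Laptop €1097.64: electronic goods → 8.25% + 4% surcharge = 12.25% → €134.46
Dry cleaning (3 garments) €27.54: taxable services → 6.75% → €1.86
Total tax = €0.76 + €8.61 + €134.46 + €1.86 = €145.69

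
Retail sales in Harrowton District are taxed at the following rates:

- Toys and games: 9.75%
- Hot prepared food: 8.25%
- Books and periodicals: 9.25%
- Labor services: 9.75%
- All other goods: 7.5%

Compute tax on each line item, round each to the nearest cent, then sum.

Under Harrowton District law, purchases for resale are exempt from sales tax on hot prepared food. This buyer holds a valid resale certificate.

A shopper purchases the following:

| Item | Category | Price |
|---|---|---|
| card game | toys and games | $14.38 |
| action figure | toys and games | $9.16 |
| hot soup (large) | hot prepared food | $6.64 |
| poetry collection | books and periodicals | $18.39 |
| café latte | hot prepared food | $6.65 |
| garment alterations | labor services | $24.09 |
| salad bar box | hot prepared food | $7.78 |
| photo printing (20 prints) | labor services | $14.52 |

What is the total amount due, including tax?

$109.37

Card game $14.38: toys and games → 9.75% → $1.40
Action figure $9.16: toys and games → 9.75% → $0.89
Hot soup (large) $6.64: hot prepared food, buyer-exempt → 0% → $0.00
Poetry collection $18.39: books and periodicals → 9.25% → $1.70
Café latte $6.65: hot prepared food, buyer-exempt → 0% → $0.00
Garment alterations $24.09: labor services → 9.75% → $2.35
Salad bar box $7.78: hot prepared food, buyer-exempt → 0% → $0.00
Photo printing (20 prints) $14.52: labor services → 9.75% → $1.42
Subtotal = $101.61; tax = $7.76; total due = $109.37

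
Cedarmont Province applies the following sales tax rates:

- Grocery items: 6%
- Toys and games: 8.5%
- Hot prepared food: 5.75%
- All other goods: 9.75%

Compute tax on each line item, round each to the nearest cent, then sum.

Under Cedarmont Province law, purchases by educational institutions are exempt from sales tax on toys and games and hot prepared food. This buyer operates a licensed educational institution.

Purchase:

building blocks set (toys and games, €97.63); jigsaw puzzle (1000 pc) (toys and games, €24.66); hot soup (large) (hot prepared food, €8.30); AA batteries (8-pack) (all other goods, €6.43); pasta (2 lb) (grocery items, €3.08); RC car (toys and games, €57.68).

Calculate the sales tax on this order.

Building blocks set €97.63: toys and games, buyer-exempt → 0% → €0.00
Jigsaw puzzle (1000 pc) €24.66: toys and games, buyer-exempt → 0% → €0.00
Hot soup (large) €8.30: hot prepared food, buyer-exempt → 0% → €0.00
AA batteries (8-pack) €6.43: all other goods → 9.75% → €0.63
Pasta (2 lb) €3.08: grocery items → 6% → €0.18
RC car €57.68: toys and games, buyer-exempt → 0% → €0.00
Total tax = €0.63 + €0.18 = €0.81

€0.81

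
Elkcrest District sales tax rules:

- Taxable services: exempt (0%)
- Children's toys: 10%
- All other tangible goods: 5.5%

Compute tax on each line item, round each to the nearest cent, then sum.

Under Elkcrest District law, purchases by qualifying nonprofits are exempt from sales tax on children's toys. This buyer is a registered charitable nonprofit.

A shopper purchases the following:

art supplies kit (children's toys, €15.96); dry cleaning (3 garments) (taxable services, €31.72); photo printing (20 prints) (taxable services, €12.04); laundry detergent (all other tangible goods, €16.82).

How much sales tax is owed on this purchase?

€0.93

Art supplies kit €15.96: children's toys, buyer-exempt → 0% → €0.00
Dry cleaning (3 garments) €31.72: taxable services → 0% → €0.00
Photo printing (20 prints) €12.04: taxable services → 0% → €0.00
Laundry detergent €16.82: all other tangible goods → 5.5% → €0.93
Total tax = €0.93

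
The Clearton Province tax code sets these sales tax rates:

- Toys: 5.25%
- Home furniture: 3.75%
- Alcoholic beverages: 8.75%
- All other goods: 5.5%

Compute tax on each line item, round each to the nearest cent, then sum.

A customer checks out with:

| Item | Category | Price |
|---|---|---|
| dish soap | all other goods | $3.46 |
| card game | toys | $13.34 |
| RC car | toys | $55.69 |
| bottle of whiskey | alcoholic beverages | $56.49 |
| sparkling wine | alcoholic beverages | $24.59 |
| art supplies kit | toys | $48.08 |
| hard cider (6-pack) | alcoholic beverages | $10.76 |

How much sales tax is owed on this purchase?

Dish soap $3.46: all other goods → 5.5% → $0.19
Card game $13.34: toys → 5.25% → $0.70
RC car $55.69: toys → 5.25% → $2.92
Bottle of whiskey $56.49: alcoholic beverages → 8.75% → $4.94
Sparkling wine $24.59: alcoholic beverages → 8.75% → $2.15
Art supplies kit $48.08: toys → 5.25% → $2.52
Hard cider (6-pack) $10.76: alcoholic beverages → 8.75% → $0.94
Total tax = $0.19 + $0.70 + $2.92 + $4.94 + $2.15 + $2.52 + $0.94 = $14.36

$14.36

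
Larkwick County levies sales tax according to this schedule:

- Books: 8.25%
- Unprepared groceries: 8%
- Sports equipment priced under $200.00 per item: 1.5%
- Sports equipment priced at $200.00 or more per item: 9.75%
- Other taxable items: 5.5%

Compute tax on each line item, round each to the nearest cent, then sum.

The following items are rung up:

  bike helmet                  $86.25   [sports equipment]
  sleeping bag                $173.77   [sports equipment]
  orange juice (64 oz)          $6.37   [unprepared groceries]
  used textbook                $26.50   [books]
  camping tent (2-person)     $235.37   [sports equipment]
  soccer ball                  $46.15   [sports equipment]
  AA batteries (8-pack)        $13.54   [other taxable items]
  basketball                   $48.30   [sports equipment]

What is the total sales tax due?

$31.70

Bike helmet $86.25: sports equipment, under $200.00 → 1.5% → $1.29
Sleeping bag $173.77: sports equipment, under $200.00 → 1.5% → $2.61
Orange juice (64 oz) $6.37: unprepared groceries → 8% → $0.51
Used textbook $26.50: books → 8.25% → $2.19
Camping tent (2-person) $235.37: sports equipment, $200.00 or more → 9.75% → $22.95
Soccer ball $46.15: sports equipment, under $200.00 → 1.5% → $0.69
AA batteries (8-pack) $13.54: other taxable items → 5.5% → $0.74
Basketball $48.30: sports equipment, under $200.00 → 1.5% → $0.72
Total tax = $1.29 + $2.61 + $0.51 + $2.19 + $22.95 + $0.69 + $0.74 + $0.72 = $31.70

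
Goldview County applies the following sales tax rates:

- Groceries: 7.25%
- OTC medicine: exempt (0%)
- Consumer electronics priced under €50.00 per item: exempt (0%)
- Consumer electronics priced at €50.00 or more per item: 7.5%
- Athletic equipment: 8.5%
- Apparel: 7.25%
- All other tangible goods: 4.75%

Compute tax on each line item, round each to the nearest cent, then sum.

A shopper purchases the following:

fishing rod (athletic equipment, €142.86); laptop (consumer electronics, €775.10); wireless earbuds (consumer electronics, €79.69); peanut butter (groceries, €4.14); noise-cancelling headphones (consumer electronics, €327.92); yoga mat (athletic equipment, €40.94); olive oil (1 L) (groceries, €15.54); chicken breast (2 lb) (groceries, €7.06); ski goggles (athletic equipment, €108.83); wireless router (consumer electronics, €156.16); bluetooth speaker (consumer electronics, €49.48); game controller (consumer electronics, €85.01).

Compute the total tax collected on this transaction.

€133.60

Fishing rod €142.86: athletic equipment → 8.5% → €12.14
Laptop €775.10: consumer electronics, €50.00 or more → 7.5% → €58.13
Wireless earbuds €79.69: consumer electronics, €50.00 or more → 7.5% → €5.98
Peanut butter €4.14: groceries → 7.25% → €0.30
Noise-cancelling headphones €327.92: consumer electronics, €50.00 or more → 7.5% → €24.59
Yoga mat €40.94: athletic equipment → 8.5% → €3.48
Olive oil (1 L) €15.54: groceries → 7.25% → €1.13
Chicken breast (2 lb) €7.06: groceries → 7.25% → €0.51
Ski goggles €108.83: athletic equipment → 8.5% → €9.25
Wireless router €156.16: consumer electronics, €50.00 or more → 7.5% → €11.71
Bluetooth speaker €49.48: consumer electronics, under €50.00 → 0% → €0.00
Game controller €85.01: consumer electronics, €50.00 or more → 7.5% → €6.38
Total tax = €12.14 + €58.13 + €5.98 + €0.30 + €24.59 + €3.48 + €1.13 + €0.51 + €9.25 + €11.71 + €6.38 = €133.60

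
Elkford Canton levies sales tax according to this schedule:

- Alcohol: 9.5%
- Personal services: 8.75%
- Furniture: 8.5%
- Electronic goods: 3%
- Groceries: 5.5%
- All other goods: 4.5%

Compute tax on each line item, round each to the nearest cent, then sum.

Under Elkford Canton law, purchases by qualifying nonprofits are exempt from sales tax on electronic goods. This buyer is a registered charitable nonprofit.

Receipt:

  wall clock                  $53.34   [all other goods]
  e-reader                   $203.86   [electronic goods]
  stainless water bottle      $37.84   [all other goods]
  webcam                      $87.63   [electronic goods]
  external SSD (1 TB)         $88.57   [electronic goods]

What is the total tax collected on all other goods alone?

Wall clock $53.34: all other goods → 4.5% → $2.40
Stainless water bottle $37.84: all other goods → 4.5% → $1.70
Tax on all other goods = $2.40 + $1.70 = $4.10

$4.10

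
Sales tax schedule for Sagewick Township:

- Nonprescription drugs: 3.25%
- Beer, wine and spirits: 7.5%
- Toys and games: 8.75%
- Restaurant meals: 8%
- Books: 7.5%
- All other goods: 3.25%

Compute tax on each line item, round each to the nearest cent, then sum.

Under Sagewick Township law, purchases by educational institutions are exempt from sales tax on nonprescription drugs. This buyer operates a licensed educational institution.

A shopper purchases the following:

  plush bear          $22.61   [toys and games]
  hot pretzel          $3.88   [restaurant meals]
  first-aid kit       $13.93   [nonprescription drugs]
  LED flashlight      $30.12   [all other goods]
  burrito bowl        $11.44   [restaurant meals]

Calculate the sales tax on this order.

Plush bear $22.61: toys and games → 8.75% → $1.98
Hot pretzel $3.88: restaurant meals → 8% → $0.31
First-aid kit $13.93: nonprescription drugs, buyer-exempt → 0% → $0.00
LED flashlight $30.12: all other goods → 3.25% → $0.98
Burrito bowl $11.44: restaurant meals → 8% → $0.92
Total tax = $1.98 + $0.31 + $0.98 + $0.92 = $4.19

$4.19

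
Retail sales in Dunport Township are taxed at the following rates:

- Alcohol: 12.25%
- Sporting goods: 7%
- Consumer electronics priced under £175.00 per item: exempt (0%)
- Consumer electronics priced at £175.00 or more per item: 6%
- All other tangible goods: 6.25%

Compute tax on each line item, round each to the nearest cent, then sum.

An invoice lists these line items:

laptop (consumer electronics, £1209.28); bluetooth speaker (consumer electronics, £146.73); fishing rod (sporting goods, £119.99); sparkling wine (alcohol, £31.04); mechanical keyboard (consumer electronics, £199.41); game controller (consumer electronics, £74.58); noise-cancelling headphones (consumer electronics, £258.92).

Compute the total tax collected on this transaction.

£112.26

Laptop £1209.28: consumer electronics, £175.00 or more → 6% → £72.56
Bluetooth speaker £146.73: consumer electronics, under £175.00 → 0% → £0.00
Fishing rod £119.99: sporting goods → 7% → £8.40
Sparkling wine £31.04: alcohol → 12.25% → £3.80
Mechanical keyboard £199.41: consumer electronics, £175.00 or more → 6% → £11.96
Game controller £74.58: consumer electronics, under £175.00 → 0% → £0.00
Noise-cancelling headphones £258.92: consumer electronics, £175.00 or more → 6% → £15.54
Total tax = £72.56 + £8.40 + £3.80 + £11.96 + £15.54 = £112.26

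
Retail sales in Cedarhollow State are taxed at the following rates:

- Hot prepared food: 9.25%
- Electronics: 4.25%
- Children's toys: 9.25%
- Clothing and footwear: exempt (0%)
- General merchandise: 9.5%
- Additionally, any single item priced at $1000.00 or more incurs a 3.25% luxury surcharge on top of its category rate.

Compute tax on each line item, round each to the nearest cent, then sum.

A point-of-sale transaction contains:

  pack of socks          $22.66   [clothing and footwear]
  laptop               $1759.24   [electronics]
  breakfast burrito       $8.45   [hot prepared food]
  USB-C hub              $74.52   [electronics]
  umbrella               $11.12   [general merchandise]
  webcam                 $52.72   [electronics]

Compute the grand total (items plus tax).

$2067.90

Pack of socks $22.66: clothing and footwear → 0% → $0.00
Laptop $1759.24: electronics → 4.25% + 3.25% surcharge = 7.5% → $131.94
Breakfast burrito $8.45: hot prepared food → 9.25% → $0.78
USB-C hub $74.52: electronics → 4.25% → $3.17
Umbrella $11.12: general merchandise → 9.5% → $1.06
Webcam $52.72: electronics → 4.25% → $2.24
Subtotal = $1928.71; tax = $139.19; total due = $2067.90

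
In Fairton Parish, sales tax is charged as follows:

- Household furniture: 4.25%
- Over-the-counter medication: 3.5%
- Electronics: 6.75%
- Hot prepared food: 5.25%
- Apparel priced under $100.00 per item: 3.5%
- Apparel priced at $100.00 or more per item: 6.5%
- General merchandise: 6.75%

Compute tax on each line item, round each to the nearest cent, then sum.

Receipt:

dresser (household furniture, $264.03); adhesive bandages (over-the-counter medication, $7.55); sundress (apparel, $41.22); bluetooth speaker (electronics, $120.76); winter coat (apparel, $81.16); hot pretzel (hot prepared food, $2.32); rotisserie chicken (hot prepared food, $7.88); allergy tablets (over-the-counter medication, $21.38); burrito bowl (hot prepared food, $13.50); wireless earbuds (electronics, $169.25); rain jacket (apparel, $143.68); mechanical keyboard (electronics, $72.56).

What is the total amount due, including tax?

Dresser $264.03: household furniture → 4.25% → $11.22
Adhesive bandages $7.55: over-the-counter medication → 3.5% → $0.26
Sundress $41.22: apparel, under $100.00 → 3.5% → $1.44
Bluetooth speaker $120.76: electronics → 6.75% → $8.15
Winter coat $81.16: apparel, under $100.00 → 3.5% → $2.84
Hot pretzel $2.32: hot prepared food → 5.25% → $0.12
Rotisserie chicken $7.88: hot prepared food → 5.25% → $0.41
Allergy tablets $21.38: over-the-counter medication → 3.5% → $0.75
Burrito bowl $13.50: hot prepared food → 5.25% → $0.71
Wireless earbuds $169.25: electronics → 6.75% → $11.42
Rain jacket $143.68: apparel, $100.00 or more → 6.5% → $9.34
Mechanical keyboard $72.56: electronics → 6.75% → $4.90
Subtotal = $945.29; tax = $51.56; total due = $996.85

$996.85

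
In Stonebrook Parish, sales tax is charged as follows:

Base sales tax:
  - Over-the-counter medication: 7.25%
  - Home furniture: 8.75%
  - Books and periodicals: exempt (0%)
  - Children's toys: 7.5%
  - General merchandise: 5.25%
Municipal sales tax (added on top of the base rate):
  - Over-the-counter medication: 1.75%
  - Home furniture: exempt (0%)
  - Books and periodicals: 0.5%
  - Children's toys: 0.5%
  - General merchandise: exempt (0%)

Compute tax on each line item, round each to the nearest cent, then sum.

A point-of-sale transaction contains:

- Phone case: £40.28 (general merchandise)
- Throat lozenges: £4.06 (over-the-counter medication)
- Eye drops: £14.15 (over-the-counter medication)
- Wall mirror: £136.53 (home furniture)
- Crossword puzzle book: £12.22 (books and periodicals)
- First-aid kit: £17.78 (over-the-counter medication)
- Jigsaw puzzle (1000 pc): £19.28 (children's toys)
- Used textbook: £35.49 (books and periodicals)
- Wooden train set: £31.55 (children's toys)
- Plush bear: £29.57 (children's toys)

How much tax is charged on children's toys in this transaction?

Jigsaw puzzle (1000 pc) £19.28: children's toys → 7.5% + 0.5% municipal = 8% → £1.54
Wooden train set £31.55: children's toys → 7.5% + 0.5% municipal = 8% → £2.52
Plush bear £29.57: children's toys → 7.5% + 0.5% municipal = 8% → £2.37
Tax on children's toys = £1.54 + £2.52 + £2.37 = £6.43

£6.43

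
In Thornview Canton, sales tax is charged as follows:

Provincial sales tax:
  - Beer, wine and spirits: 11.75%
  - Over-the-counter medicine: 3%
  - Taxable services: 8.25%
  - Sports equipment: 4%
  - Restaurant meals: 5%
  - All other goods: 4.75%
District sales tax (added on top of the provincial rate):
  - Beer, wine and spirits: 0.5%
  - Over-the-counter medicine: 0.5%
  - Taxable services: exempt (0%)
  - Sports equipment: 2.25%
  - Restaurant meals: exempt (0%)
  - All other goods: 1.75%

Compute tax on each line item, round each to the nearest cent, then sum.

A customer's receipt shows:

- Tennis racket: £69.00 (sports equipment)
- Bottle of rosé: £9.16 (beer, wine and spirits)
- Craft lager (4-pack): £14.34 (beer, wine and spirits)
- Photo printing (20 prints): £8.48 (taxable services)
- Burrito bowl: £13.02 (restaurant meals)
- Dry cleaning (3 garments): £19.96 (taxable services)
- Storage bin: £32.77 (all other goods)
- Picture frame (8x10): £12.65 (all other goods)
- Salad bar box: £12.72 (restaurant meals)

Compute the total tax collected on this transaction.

£13.78

Tennis racket £69.00: sports equipment → 4% + 2.25% district = 6.25% → £4.31
Bottle of rosé £9.16: beer, wine and spirits → 11.75% + 0.5% district = 12.25% → £1.12
Craft lager (4-pack) £14.34: beer, wine and spirits → 11.75% + 0.5% district = 12.25% → £1.76
Photo printing (20 prints) £8.48: taxable services → 8.25% + 0% district = 8.25% → £0.70
Burrito bowl £13.02: restaurant meals → 5% + 0% district = 5% → £0.65
Dry cleaning (3 garments) £19.96: taxable services → 8.25% + 0% district = 8.25% → £1.65
Storage bin £32.77: all other goods → 4.75% + 1.75% district = 6.5% → £2.13
Picture frame (8x10) £12.65: all other goods → 4.75% + 1.75% district = 6.5% → £0.82
Salad bar box £12.72: restaurant meals → 5% + 0% district = 5% → £0.64
Total tax = £4.31 + £1.12 + £1.76 + £0.70 + £0.65 + £1.65 + £2.13 + £0.82 + £0.64 = £13.78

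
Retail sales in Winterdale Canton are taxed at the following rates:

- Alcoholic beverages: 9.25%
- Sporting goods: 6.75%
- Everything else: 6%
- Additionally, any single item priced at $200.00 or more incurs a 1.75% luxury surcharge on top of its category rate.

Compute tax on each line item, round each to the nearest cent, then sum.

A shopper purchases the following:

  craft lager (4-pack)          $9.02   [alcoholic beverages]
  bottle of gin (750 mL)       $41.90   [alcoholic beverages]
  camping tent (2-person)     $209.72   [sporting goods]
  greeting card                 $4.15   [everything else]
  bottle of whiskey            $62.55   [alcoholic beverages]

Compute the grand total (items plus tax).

Craft lager (4-pack) $9.02: alcoholic beverages → 9.25% → $0.83
Bottle of gin (750 mL) $41.90: alcoholic beverages → 9.25% → $3.88
Camping tent (2-person) $209.72: sporting goods → 6.75% + 1.75% surcharge = 8.5% → $17.83
Greeting card $4.15: everything else → 6% → $0.25
Bottle of whiskey $62.55: alcoholic beverages → 9.25% → $5.79
Subtotal = $327.34; tax = $28.58; total due = $355.92

$355.92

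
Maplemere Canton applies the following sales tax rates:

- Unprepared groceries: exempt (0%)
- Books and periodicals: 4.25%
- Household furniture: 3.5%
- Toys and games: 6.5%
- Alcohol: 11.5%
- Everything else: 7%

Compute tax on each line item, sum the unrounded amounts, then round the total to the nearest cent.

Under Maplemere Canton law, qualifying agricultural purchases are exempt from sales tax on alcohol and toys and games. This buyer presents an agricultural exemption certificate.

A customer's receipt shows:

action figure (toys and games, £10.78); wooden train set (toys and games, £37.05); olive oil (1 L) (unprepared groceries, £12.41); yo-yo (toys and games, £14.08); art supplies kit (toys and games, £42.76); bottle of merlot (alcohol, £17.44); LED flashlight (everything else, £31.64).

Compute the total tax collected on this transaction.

Action figure £10.78: toys and games, buyer-exempt → 0% → £0.00
Wooden train set £37.05: toys and games, buyer-exempt → 0% → £0.00
Olive oil (1 L) £12.41: unprepared groceries → 0% → £0.00
Yo-yo £14.08: toys and games, buyer-exempt → 0% → £0.00
Art supplies kit £42.76: toys and games, buyer-exempt → 0% → £0.00
Bottle of merlot £17.44: alcohol, buyer-exempt → 0% → £0.00
LED flashlight £31.64: everything else → 7% → £2.2148
Unrounded tax sum = £2.2148 → £2.21

£2.21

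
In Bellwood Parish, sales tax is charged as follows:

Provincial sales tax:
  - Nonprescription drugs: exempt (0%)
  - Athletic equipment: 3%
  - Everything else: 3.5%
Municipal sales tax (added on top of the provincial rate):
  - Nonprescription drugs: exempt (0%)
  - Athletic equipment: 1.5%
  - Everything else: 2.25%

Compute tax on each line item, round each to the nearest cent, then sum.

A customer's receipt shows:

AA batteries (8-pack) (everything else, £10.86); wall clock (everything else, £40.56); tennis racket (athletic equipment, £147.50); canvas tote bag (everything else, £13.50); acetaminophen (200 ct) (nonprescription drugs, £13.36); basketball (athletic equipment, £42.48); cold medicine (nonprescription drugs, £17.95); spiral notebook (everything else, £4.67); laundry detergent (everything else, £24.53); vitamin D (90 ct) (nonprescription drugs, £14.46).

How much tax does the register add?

AA batteries (8-pack) £10.86: everything else → 3.5% + 2.25% municipal = 5.75% → £0.62
Wall clock £40.56: everything else → 3.5% + 2.25% municipal = 5.75% → £2.33
Tennis racket £147.50: athletic equipment → 3% + 1.5% municipal = 4.5% → £6.64
Canvas tote bag £13.50: everything else → 3.5% + 2.25% municipal = 5.75% → £0.78
Acetaminophen (200 ct) £13.36: nonprescription drugs → 0% + 0% municipal = 0% → £0.00
Basketball £42.48: athletic equipment → 3% + 1.5% municipal = 4.5% → £1.91
Cold medicine £17.95: nonprescription drugs → 0% + 0% municipal = 0% → £0.00
Spiral notebook £4.67: everything else → 3.5% + 2.25% municipal = 5.75% → £0.27
Laundry detergent £24.53: everything else → 3.5% + 2.25% municipal = 5.75% → £1.41
Vitamin D (90 ct) £14.46: nonprescription drugs → 0% + 0% municipal = 0% → £0.00
Total tax = £0.62 + £2.33 + £6.64 + £0.78 + £1.91 + £0.27 + £1.41 = £13.96

£13.96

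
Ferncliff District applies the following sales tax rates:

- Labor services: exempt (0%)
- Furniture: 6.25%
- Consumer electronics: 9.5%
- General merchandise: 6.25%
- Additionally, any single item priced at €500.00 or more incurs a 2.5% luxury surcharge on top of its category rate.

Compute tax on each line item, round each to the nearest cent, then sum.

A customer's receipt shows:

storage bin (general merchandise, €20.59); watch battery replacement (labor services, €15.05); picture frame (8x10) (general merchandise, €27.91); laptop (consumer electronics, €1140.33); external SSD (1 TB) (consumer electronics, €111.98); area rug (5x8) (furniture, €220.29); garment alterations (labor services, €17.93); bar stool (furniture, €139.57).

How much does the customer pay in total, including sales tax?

€1866.65

Storage bin €20.59: general merchandise → 6.25% → €1.29
Watch battery replacement €15.05: labor services → 0% → €0.00
Picture frame (8x10) €27.91: general merchandise → 6.25% → €1.74
Laptop €1140.33: consumer electronics → 9.5% + 2.5% surcharge = 12% → €136.84
External SSD (1 TB) €111.98: consumer electronics → 9.5% → €10.64
Area rug (5x8) €220.29: furniture → 6.25% → €13.77
Garment alterations €17.93: labor services → 0% → €0.00
Bar stool €139.57: furniture → 6.25% → €8.72
Subtotal = €1693.65; tax = €173.00; total due = €1866.65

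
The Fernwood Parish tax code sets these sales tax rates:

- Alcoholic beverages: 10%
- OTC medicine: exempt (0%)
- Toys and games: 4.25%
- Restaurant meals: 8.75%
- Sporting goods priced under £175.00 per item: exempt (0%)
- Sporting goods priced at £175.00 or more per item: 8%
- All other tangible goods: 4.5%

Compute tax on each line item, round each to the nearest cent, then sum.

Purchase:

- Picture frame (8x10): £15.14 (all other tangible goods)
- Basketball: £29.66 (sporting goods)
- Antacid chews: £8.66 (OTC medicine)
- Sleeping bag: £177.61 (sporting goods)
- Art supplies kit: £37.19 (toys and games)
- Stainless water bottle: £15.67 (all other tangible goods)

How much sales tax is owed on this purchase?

Picture frame (8x10) £15.14: all other tangible goods → 4.5% → £0.68
Basketball £29.66: sporting goods, under £175.00 → 0% → £0.00
Antacid chews £8.66: OTC medicine → 0% → £0.00
Sleeping bag £177.61: sporting goods, £175.00 or more → 8% → £14.21
Art supplies kit £37.19: toys and games → 4.25% → £1.58
Stainless water bottle £15.67: all other tangible goods → 4.5% → £0.71
Total tax = £0.68 + £14.21 + £1.58 + £0.71 = £17.18

£17.18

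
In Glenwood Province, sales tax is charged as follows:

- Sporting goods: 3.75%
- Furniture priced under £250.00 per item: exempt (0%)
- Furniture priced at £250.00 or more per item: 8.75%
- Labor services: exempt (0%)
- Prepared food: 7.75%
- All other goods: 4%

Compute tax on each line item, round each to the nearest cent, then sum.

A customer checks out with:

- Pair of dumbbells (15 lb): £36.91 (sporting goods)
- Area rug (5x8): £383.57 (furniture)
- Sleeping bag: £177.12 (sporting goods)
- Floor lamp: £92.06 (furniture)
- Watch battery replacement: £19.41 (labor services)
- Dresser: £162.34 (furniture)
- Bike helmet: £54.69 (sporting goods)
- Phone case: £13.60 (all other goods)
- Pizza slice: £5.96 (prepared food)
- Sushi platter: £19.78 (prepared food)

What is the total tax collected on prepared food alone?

£1.99

Pizza slice £5.96: prepared food → 7.75% → £0.46
Sushi platter £19.78: prepared food → 7.75% → £1.53
Tax on prepared food = £0.46 + £1.53 = £1.99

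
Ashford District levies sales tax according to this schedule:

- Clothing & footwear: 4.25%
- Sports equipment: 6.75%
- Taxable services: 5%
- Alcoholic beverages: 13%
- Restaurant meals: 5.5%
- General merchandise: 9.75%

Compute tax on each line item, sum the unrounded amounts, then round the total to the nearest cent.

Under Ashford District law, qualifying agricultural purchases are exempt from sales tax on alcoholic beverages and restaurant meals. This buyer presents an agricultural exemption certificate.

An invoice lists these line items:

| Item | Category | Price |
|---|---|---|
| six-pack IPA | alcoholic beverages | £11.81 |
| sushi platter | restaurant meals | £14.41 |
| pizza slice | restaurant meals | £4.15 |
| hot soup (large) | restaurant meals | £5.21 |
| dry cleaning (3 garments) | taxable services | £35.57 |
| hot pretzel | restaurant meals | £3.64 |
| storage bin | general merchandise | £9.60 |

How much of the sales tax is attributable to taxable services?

Dry cleaning (3 garments) £35.57: taxable services → 5% → £1.7785
Tax on taxable services: unrounded sum = £1.7785 → £1.78

£1.78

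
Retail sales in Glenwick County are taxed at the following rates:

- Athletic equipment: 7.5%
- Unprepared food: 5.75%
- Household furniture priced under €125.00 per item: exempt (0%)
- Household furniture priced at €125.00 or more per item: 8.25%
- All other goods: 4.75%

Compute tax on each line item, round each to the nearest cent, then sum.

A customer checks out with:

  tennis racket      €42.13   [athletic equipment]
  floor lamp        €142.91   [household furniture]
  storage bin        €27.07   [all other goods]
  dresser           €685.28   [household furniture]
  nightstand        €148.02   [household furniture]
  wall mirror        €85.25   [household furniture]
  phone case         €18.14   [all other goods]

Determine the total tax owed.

€85.85

Tennis racket €42.13: athletic equipment → 7.5% → €3.16
Floor lamp €142.91: household furniture, €125.00 or more → 8.25% → €11.79
Storage bin €27.07: all other goods → 4.75% → €1.29
Dresser €685.28: household furniture, €125.00 or more → 8.25% → €56.54
Nightstand €148.02: household furniture, €125.00 or more → 8.25% → €12.21
Wall mirror €85.25: household furniture, under €125.00 → 0% → €0.00
Phone case €18.14: all other goods → 4.75% → €0.86
Total tax = €3.16 + €11.79 + €1.29 + €56.54 + €12.21 + €0.86 = €85.85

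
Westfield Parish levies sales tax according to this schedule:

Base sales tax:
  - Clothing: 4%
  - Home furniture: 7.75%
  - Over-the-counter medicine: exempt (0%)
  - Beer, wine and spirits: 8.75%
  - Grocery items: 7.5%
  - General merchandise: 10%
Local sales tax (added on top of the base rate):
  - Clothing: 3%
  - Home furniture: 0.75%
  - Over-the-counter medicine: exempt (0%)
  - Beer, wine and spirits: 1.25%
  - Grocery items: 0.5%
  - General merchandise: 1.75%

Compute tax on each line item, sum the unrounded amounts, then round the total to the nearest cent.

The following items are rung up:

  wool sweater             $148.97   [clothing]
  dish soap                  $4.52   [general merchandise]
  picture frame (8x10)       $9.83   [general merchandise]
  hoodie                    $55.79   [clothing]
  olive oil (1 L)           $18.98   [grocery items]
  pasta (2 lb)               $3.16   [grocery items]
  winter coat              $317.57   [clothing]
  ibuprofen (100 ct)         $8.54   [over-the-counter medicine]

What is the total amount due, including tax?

Wool sweater $148.97: clothing → 4% + 3% local = 7% → $10.4279
Dish soap $4.52: general merchandise → 10% + 1.75% local = 11.75% → $0.5311
Picture frame (8x10) $9.83: general merchandise → 10% + 1.75% local = 11.75% → $1.155025
Hoodie $55.79: clothing → 4% + 3% local = 7% → $3.9053
Olive oil (1 L) $18.98: grocery items → 7.5% + 0.5% local = 8% → $1.5184
Pasta (2 lb) $3.16: grocery items → 7.5% + 0.5% local = 8% → $0.2528
Winter coat $317.57: clothing → 4% + 3% local = 7% → $22.2299
Ibuprofen (100 ct) $8.54: over-the-counter medicine → 0% + 0% local = 0% → $0.00
Subtotal = $567.36; unrounded tax = $40.020425 → $40.02; total due = $607.38

$607.38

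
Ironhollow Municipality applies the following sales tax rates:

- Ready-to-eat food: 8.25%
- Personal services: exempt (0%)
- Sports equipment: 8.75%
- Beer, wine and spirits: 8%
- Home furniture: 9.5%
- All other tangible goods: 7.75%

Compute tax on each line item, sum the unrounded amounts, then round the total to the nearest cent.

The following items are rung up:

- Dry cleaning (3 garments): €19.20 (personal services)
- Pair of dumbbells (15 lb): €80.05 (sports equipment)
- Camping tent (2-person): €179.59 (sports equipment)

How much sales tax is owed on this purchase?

€22.72

Dry cleaning (3 garments) €19.20: personal services → 0% → €0.00
Pair of dumbbells (15 lb) €80.05: sports equipment → 8.75% → €7.004375
Camping tent (2-person) €179.59: sports equipment → 8.75% → €15.714125
Unrounded tax sum = €22.7185 → €22.72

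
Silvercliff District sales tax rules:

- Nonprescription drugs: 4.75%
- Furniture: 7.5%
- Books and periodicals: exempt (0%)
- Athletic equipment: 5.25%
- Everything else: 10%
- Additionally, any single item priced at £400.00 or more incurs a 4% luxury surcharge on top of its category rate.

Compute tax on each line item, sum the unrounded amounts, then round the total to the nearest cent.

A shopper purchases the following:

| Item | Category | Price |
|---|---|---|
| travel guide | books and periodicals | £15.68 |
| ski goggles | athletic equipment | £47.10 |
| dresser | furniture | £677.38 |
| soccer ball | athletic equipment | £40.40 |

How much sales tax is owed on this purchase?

Travel guide £15.68: books and periodicals → 0% → £0.00
Ski goggles £47.10: athletic equipment → 5.25% → £2.47275
Dresser £677.38: furniture → 7.5% + 4% surcharge = 11.5% → £77.8987
Soccer ball £40.40: athletic equipment → 5.25% → £2.121
Unrounded tax sum = £82.49245 → £82.49

£82.49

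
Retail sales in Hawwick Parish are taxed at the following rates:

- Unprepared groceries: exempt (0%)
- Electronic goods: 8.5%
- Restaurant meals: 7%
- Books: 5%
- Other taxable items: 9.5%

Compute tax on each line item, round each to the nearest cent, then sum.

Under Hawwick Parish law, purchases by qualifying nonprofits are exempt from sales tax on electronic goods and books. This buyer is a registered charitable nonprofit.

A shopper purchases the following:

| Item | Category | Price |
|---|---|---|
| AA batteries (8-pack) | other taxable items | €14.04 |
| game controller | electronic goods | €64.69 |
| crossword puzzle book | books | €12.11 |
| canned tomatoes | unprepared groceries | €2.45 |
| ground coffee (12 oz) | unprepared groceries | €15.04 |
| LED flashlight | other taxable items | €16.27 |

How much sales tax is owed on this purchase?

€2.88

AA batteries (8-pack) €14.04: other taxable items → 9.5% → €1.33
Game controller €64.69: electronic goods, buyer-exempt → 0% → €0.00
Crossword puzzle book €12.11: books, buyer-exempt → 0% → €0.00
Canned tomatoes €2.45: unprepared groceries → 0% → €0.00
Ground coffee (12 oz) €15.04: unprepared groceries → 0% → €0.00
LED flashlight €16.27: other taxable items → 9.5% → €1.55
Total tax = €1.33 + €1.55 = €2.88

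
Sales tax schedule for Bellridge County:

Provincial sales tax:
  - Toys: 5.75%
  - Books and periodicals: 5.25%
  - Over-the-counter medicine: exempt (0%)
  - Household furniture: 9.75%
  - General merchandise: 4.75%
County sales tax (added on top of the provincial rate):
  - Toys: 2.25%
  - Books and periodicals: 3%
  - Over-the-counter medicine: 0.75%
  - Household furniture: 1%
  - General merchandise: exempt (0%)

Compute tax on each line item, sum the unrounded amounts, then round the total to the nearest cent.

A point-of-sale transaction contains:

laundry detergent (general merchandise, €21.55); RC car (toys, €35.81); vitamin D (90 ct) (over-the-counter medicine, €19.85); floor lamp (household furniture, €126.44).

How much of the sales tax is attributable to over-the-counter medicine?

€0.15

Vitamin D (90 ct) €19.85: over-the-counter medicine → 0% + 0.75% county = 0.75% → €0.148875
Tax on over-the-counter medicine: unrounded sum = €0.148875 → €0.15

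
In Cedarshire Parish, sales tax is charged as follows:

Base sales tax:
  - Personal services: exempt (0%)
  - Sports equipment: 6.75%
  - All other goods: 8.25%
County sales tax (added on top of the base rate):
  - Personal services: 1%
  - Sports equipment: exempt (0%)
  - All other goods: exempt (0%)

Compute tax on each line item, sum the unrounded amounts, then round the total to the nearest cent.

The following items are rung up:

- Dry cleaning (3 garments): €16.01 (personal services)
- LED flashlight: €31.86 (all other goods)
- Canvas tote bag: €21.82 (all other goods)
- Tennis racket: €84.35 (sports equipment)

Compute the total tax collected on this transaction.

€10.28

Dry cleaning (3 garments) €16.01: personal services → 0% + 1% county = 1% → €0.1601
LED flashlight €31.86: all other goods → 8.25% + 0% county = 8.25% → €2.62845
Canvas tote bag €21.82: all other goods → 8.25% + 0% county = 8.25% → €1.80015
Tennis racket €84.35: sports equipment → 6.75% + 0% county = 6.75% → €5.693625
Unrounded tax sum = €10.282325 → €10.28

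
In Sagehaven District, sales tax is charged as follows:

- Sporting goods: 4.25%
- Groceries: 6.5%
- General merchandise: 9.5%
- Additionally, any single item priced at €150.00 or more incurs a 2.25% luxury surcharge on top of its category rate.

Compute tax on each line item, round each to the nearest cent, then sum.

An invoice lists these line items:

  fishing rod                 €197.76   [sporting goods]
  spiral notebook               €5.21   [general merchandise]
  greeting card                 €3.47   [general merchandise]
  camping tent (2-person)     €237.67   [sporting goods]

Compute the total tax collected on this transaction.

€29.12

Fishing rod €197.76: sporting goods → 4.25% + 2.25% surcharge = 6.5% → €12.85
Spiral notebook €5.21: general merchandise → 9.5% → €0.49
Greeting card €3.47: general merchandise → 9.5% → €0.33
Camping tent (2-person) €237.67: sporting goods → 4.25% + 2.25% surcharge = 6.5% → €15.45
Total tax = €12.85 + €0.49 + €0.33 + €15.45 = €29.12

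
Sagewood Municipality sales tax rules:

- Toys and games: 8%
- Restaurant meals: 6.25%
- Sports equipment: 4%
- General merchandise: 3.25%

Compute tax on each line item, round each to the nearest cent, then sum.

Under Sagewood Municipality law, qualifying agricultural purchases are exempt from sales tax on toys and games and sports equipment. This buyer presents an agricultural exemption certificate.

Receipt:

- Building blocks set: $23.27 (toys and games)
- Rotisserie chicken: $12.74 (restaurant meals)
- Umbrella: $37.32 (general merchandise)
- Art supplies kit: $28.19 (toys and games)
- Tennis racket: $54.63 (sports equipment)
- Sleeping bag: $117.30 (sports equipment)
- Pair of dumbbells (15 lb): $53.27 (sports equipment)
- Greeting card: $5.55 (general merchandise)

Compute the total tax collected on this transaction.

$2.19

Building blocks set $23.27: toys and games, buyer-exempt → 0% → $0.00
Rotisserie chicken $12.74: restaurant meals → 6.25% → $0.80
Umbrella $37.32: general merchandise → 3.25% → $1.21
Art supplies kit $28.19: toys and games, buyer-exempt → 0% → $0.00
Tennis racket $54.63: sports equipment, buyer-exempt → 0% → $0.00
Sleeping bag $117.30: sports equipment, buyer-exempt → 0% → $0.00
Pair of dumbbells (15 lb) $53.27: sports equipment, buyer-exempt → 0% → $0.00
Greeting card $5.55: general merchandise → 3.25% → $0.18
Total tax = $0.80 + $1.21 + $0.18 = $2.19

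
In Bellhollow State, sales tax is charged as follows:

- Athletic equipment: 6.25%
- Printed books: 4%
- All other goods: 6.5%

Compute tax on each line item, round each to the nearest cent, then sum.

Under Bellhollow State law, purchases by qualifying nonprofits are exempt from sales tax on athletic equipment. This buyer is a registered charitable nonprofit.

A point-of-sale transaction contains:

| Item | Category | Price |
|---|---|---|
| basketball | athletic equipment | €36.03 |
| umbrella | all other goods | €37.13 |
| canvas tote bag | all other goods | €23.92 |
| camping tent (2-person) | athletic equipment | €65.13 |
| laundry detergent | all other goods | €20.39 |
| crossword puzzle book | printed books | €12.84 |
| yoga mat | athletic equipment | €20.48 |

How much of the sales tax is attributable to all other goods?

Umbrella €37.13: all other goods → 6.5% → €2.41
Canvas tote bag €23.92: all other goods → 6.5% → €1.55
Laundry detergent €20.39: all other goods → 6.5% → €1.33
Tax on all other goods = €2.41 + €1.55 + €1.33 = €5.29

€5.29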